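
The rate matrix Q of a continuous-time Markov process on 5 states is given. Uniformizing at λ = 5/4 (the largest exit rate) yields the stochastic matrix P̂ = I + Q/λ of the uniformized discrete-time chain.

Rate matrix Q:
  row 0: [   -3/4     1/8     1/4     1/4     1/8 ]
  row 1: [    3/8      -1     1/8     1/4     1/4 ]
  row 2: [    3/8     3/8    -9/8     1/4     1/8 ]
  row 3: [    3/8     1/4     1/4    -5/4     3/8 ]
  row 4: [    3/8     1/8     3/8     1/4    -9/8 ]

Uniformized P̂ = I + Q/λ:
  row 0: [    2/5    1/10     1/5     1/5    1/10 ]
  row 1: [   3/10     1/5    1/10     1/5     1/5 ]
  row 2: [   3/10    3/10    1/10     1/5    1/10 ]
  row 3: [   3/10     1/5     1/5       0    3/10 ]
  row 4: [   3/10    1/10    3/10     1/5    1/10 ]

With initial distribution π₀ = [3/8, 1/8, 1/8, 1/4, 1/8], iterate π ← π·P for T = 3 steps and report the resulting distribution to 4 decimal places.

π = [0.3334, 0.1701, 0.1796, 0.1660, 0.1509]

t=0: π = [0.3750, 0.1250, 0.1250, 0.2500, 0.1250]
t=1: π = [0.3375, 0.1625, 0.1875, 0.1500, 0.1625]
t=2: π = [0.3338, 0.1688, 0.1813, 0.1700, 0.1463]
t=3: π = [0.3334, 0.1701, 0.1796, 0.1660, 0.1509]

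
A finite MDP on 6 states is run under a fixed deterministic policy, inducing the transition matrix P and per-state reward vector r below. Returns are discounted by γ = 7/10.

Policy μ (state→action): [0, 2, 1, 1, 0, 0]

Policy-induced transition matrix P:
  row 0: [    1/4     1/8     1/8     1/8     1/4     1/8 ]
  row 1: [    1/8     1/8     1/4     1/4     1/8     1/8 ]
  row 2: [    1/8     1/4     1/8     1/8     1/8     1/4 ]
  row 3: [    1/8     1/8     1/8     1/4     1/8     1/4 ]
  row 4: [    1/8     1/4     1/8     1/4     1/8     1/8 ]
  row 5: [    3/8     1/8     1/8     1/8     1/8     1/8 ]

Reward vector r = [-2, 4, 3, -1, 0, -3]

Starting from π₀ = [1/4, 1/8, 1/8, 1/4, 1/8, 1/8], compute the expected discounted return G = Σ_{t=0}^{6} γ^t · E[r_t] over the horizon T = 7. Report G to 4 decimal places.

G = -0.2523

t=0: π = [0.2500, 0.1250, 0.1250, 0.2500, 0.1250, 0.1250], E[r] = -0.2500, γ^t·E[r] = -0.250000, running G = -0.250000
t=1: π = [0.1875, 0.1563, 0.1406, 0.1875, 0.1563, 0.1719], E[r] = -0.0313, γ^t·E[r] = -0.021875, running G = -0.271875
t=2: π = [0.1914, 0.1621, 0.1445, 0.1875, 0.1484, 0.1660], E[r] = 0.0137, γ^t·E[r] = 0.006699, running G = -0.265176
t=3: π = [0.1904, 0.1616, 0.1453, 0.1873, 0.1489, 0.1665], E[r] = 0.0146, γ^t·E[r] = 0.005024, running G = -0.260151
t=4: π = [0.1904, 0.1618, 0.1452, 0.1872, 0.1488, 0.1666], E[r] = 0.0149, γ^t·E[r] = 0.003583, running G = -0.256568
t=5: π = [0.1904, 0.1618, 0.1452, 0.1872, 0.1488, 0.1666], E[r] = 0.0149, γ^t·E[r] = 0.002503, running G = -0.254065
t=6: π = [0.1904, 0.1618, 0.1452, 0.1872, 0.1488, 0.1666], E[r] = 0.0149, γ^t·E[r] = 0.001752, running G = -0.252313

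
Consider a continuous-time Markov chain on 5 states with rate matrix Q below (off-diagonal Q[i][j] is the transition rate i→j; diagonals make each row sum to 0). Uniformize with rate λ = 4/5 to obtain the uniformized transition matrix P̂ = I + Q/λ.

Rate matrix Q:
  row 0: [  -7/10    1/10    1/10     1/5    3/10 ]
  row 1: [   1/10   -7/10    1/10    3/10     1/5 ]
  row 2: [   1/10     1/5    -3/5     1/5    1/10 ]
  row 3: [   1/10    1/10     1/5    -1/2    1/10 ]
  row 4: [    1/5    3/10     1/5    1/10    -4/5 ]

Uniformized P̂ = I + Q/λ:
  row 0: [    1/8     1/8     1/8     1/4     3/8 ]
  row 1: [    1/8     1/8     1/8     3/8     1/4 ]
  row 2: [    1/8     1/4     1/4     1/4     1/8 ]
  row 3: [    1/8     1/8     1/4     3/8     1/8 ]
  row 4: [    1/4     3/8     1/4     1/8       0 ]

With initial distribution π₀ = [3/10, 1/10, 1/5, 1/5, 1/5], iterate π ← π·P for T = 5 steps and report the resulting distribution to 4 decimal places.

t=0: π = [0.3000, 0.1000, 0.2000, 0.2000, 0.2000]
t=1: π = [0.1500, 0.2000, 0.2000, 0.2625, 0.1875]
t=2: π = [0.1484, 0.1969, 0.2063, 0.2844, 0.1641]
t=3: π = [0.1455, 0.1918, 0.2068, 0.2896, 0.1662]
t=4: π = [0.1458, 0.1924, 0.2078, 0.2894, 0.1646]
t=5: π = [0.1456, 0.1921, 0.2077, 0.2897, 0.1649]

π = [0.1456, 0.1921, 0.2077, 0.2897, 0.1649]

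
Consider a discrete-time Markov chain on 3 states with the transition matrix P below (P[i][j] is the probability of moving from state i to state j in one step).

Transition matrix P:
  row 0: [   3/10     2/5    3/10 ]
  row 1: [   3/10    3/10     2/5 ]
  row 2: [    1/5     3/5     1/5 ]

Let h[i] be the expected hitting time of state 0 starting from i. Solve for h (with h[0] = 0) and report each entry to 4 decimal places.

First-step conditioning: h[0] = 0; for i ≠ 0, h[i] = 1 + Σ_k P[i][k]·h[k].
  h[1] = 1 + 3/10·h[1] + 2/5·h[2]
  h[2] = 1 + 3/5·h[1] + 1/5·h[2]
Solving the 2×2 linear system over states ≠ 0 gives exactly h = [0, 15/4, 65/16] (h[0] = 0 is the target).

h = [0.0000, 3.7500, 4.0625]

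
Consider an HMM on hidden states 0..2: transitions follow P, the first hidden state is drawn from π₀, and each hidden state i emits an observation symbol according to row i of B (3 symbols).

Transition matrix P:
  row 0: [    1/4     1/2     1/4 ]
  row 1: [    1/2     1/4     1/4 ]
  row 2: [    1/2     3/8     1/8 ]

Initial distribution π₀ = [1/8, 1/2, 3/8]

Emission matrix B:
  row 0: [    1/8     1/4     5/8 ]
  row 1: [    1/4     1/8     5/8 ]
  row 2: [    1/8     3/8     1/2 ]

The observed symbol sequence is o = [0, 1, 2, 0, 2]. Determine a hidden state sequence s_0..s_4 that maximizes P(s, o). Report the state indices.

path = [1, 2, 0, 1, 0]

t=0: δ = [1.562e-02, 1.250e-01, 4.688e-02]  (obs o_0=0)
t=1: δ = [1.562e-02, 3.906e-03, 1.172e-02]  ψ = [1, 1, 1]  (obs o_1=1)
t=2: δ = [3.662e-03, 4.883e-03, 1.953e-03]  ψ = [2, 0, 0]  (obs o_2=2)
t=3: δ = [3.052e-04, 4.578e-04, 1.526e-04]  ψ = [1, 0, 1]  (obs o_3=0)
t=4: δ = [1.431e-04, 9.537e-05, 5.722e-05]  ψ = [1, 0, 1]  (obs o_4=2)
backtrack: best end state = 0; path = [1, 2, 0, 1, 0]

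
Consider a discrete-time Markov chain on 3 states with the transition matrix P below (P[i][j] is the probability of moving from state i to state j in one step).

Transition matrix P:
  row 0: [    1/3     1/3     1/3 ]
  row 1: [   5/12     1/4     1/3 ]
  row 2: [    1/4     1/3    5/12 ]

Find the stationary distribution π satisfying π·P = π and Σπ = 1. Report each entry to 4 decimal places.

Balance equations π_j = Σ_i π_i·P[i][j]:
  π_0 = 1/3·π_0 + 5/12·π_1 + 1/4·π_2
  π_1 = 1/3·π_0 + 1/4·π_1 + 1/3·π_2
  normalize: π_0 + π_1 + π_2 = 1
Solving the linear system gives exactly π = [47/143, 4/13, 4/11].

π = [0.3287, 0.3077, 0.3636]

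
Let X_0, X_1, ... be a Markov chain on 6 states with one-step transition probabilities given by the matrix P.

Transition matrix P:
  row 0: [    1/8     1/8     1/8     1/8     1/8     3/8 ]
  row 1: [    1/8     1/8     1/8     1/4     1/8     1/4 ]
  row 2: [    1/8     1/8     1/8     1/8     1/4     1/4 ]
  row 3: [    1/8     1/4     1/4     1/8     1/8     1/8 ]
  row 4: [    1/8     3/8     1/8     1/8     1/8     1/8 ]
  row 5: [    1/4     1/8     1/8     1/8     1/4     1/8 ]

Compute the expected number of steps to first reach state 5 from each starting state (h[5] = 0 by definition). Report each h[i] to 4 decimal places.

First-step conditioning: h[5] = 0; for i ≠ 5, h[i] = 1 + Σ_k P[i][k]·h[k].
  h[0] = 1 + 1/8·h[0] + 1/8·h[1] + 1/8·h[2] + 1/8·h[3] + 1/8·h[4]
  h[1] = 1 + 1/8·h[0] + 1/8·h[1] + 1/8·h[2] + 1/4·h[3] + 1/8·h[4]
  h[2] = 1 + 1/8·h[0] + 1/8·h[1] + 1/8·h[2] + 1/8·h[3] + 1/4·h[4]
  h[3] = 1 + 1/8·h[0] + 1/4·h[1] + 1/4·h[2] + 1/8·h[3] + 1/8·h[4]
  h[4] = 1 + 1/8·h[0] + 3/8·h[1] + 1/8·h[2] + 1/8·h[3] + 1/8·h[4]
Solving the 5×5 linear system over states ≠ 5 gives exactly h = [248/65, 288/65, 288/65, 64/13, 64/13, 0] (h[5] = 0 is the target).

h = [3.8154, 4.4308, 4.4308, 4.9231, 4.9231, 0.0000]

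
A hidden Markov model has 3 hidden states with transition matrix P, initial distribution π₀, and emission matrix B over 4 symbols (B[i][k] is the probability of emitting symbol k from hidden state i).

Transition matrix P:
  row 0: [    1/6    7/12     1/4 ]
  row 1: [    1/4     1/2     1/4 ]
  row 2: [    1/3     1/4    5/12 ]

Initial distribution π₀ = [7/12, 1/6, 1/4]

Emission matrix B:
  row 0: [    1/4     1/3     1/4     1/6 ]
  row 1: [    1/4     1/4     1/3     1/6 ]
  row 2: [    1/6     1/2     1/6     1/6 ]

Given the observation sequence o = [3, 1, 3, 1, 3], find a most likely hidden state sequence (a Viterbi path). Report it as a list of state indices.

t=0: δ = [9.722e-02, 2.778e-02, 4.167e-02]  (obs o_0=3)
t=1: δ = [5.401e-03, 1.418e-02, 1.215e-02]  ψ = [0, 0, 0]  (obs o_1=1)
t=2: δ = [6.752e-04, 1.182e-03, 8.439e-04]  ψ = [2, 1, 2]  (obs o_2=3)
t=3: δ = [9.846e-05, 1.477e-04, 1.758e-04]  ψ = [1, 1, 2]  (obs o_3=1)
t=4: δ = [9.768e-06, 1.231e-05, 1.221e-05]  ψ = [2, 1, 2]  (obs o_4=3)
backtrack: best end state = 1; path = [0, 1, 1, 1, 1]

path = [0, 1, 1, 1, 1]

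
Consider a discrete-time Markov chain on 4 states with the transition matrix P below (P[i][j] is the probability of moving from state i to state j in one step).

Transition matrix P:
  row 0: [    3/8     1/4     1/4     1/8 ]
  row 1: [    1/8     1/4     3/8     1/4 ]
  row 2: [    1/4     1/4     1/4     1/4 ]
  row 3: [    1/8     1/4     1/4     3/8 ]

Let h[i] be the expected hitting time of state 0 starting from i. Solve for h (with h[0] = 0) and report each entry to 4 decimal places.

First-step conditioning: h[0] = 0; for i ≠ 0, h[i] = 1 + Σ_k P[i][k]·h[k].
  h[1] = 1 + 1/4·h[1] + 3/8·h[2] + 1/4·h[3]
  h[2] = 1 + 1/4·h[1] + 1/4·h[2] + 1/4·h[3]
  h[3] = 1 + 1/4·h[1] + 1/4·h[2] + 3/8·h[3]
Solving the 3×3 linear system over states ≠ 0 gives exactly h = [0, 252/41, 224/41, 256/41] (h[0] = 0 is the target).

h = [0.0000, 6.1463, 5.4634, 6.2439]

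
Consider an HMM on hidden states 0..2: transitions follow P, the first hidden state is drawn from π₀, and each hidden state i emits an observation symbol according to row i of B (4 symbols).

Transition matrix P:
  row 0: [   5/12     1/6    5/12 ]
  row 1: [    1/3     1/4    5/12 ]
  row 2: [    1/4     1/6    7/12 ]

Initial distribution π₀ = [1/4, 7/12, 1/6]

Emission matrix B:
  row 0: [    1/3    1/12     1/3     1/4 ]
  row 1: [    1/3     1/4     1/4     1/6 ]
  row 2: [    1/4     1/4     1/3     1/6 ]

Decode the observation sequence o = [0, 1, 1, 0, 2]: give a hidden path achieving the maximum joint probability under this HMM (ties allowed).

t=0: δ = [8.333e-02, 1.944e-01, 4.167e-02]  (obs o_0=0)
t=1: δ = [5.401e-03, 1.215e-02, 2.025e-02]  ψ = [1, 1, 1]  (obs o_1=1)
t=2: δ = [4.220e-04, 8.439e-04, 2.954e-03]  ψ = [2, 2, 2]  (obs o_2=1)
t=3: δ = [2.462e-04, 1.641e-04, 4.308e-04]  ψ = [2, 2, 2]  (obs o_3=0)
t=4: δ = [3.590e-05, 1.795e-05, 8.376e-05]  ψ = [2, 2, 2]  (obs o_4=2)
backtrack: best end state = 2; path = [1, 2, 2, 2, 2]

path = [1, 2, 2, 2, 2]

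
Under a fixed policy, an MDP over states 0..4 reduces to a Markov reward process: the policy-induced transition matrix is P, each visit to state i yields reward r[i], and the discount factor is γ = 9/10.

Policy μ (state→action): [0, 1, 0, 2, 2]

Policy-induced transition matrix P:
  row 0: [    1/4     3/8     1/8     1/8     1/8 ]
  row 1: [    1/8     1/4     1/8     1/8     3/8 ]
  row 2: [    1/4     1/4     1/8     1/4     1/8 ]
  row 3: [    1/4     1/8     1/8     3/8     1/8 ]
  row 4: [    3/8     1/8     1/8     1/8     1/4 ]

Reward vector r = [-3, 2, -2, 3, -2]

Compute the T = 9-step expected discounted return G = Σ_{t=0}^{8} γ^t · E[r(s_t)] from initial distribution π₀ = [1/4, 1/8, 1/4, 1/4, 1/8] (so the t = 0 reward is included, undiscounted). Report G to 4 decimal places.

t=0: π = [0.2500, 0.1250, 0.2500, 0.2500, 0.1250], E[r] = -0.5000, γ^t·E[r] = -0.500000, running G = -0.500000
t=1: π = [0.2500, 0.2344, 0.1250, 0.2188, 0.1719], E[r] = -0.2188, γ^t·E[r] = -0.196875, running G = -0.696875
t=2: π = [0.2422, 0.2324, 0.1250, 0.1953, 0.2051], E[r] = -0.3359, γ^t·E[r] = -0.272109, running G = -0.968984
t=3: π = [0.2466, 0.2302, 0.1250, 0.1895, 0.2087], E[r] = -0.3784, γ^t·E[r] = -0.275867, running G = -1.244851
t=4: π = [0.2473, 0.2310, 0.1250, 0.1880, 0.2086], E[r] = -0.3832, γ^t·E[r] = -0.251404, running G = -1.496255
t=5: π = [0.2472, 0.2313, 0.1250, 0.1876, 0.2088], E[r] = -0.3838, γ^t·E[r] = -0.226601, running G = -1.722856
t=6: π = [0.2472, 0.2313, 0.1250, 0.1875, 0.2089], E[r] = -0.3842, γ^t·E[r] = -0.204163, running G = -1.927019
t=7: π = [0.2472, 0.2313, 0.1250, 0.1875, 0.2090], E[r] = -0.3843, γ^t·E[r] = -0.183810, running G = -2.110829
t=8: π = [0.2472, 0.2313, 0.1250, 0.1875, 0.2090], E[r] = -0.3843, γ^t·E[r] = -0.165438, running G = -2.276267

G = -2.2763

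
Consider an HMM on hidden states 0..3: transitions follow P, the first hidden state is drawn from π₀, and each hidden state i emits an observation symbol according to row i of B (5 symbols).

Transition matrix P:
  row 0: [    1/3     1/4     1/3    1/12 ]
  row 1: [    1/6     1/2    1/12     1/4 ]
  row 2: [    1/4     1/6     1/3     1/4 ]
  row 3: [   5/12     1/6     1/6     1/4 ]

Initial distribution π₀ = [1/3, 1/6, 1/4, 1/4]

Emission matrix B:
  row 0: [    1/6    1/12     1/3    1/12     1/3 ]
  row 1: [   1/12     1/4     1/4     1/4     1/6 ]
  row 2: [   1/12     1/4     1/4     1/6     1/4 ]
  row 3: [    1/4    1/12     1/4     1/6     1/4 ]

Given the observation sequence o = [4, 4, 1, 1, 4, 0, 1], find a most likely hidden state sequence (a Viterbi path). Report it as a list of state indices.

path = [0, 0, 1, 1, 1, 1, 1]

t=0: δ = [1.111e-01, 2.778e-02, 6.250e-02, 6.250e-02]  (obs o_0=4)
t=1: δ = [1.235e-02, 4.630e-03, 9.259e-03, 3.906e-03]  ψ = [0, 0, 0, 2]  (obs o_1=4)
t=2: δ = [3.429e-04, 7.716e-04, 1.029e-03, 1.929e-04]  ψ = [0, 0, 0, 2]  (obs o_2=1)
t=3: δ = [2.143e-05, 9.645e-05, 8.573e-05, 2.143e-05]  ψ = [2, 1, 2, 2]  (obs o_3=1)
t=4: δ = [7.144e-06, 8.038e-06, 7.144e-06, 6.028e-06]  ψ = [2, 1, 2, 1]  (obs o_4=4)
t=5: δ = [4.186e-07, 3.349e-07, 1.985e-07, 5.023e-07]  ψ = [3, 1, 0, 1]  (obs o_5=0)
t=6: δ = [1.744e-08, 4.186e-08, 3.489e-08, 1.047e-08]  ψ = [3, 1, 0, 3]  (obs o_6=1)
backtrack: best end state = 1; path = [0, 0, 1, 1, 1, 1, 1]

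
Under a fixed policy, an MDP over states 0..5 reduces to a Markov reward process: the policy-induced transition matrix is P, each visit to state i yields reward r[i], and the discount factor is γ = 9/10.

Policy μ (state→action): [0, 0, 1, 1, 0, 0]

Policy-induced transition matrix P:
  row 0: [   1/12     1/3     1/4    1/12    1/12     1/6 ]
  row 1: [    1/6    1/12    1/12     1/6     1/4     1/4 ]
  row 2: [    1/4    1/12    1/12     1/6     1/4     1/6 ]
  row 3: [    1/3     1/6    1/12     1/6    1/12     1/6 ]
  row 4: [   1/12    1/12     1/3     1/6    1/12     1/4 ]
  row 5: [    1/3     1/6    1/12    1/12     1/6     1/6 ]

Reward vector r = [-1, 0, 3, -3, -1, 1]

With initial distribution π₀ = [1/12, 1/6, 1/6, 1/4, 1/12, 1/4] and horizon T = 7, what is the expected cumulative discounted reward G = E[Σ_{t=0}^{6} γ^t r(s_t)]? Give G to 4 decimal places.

G = -0.7140

t=0: π = [0.0833, 0.1667, 0.1667, 0.2500, 0.0833, 0.2500], E[r] = -0.1667, γ^t·E[r] = -0.166667, running G = -0.166667
t=1: π = [0.2500, 0.1458, 0.1181, 0.1389, 0.1597, 0.1875], E[r] = -0.2847, γ^t·E[r] = -0.256250, running G = -0.422917
t=2: π = [0.1968, 0.1730, 0.1649, 0.1302, 0.1429, 0.1921], E[r] = -0.0434, γ^t·E[r] = -0.035156, running G = -0.458073
t=3: π = [0.2058, 0.1594, 0.1519, 0.1343, 0.1557, 0.1930], E[r] = -0.1157, γ^t·E[r] = -0.084340, running G = -0.542413
t=4: π = [0.2037, 0.1621, 0.1566, 0.1334, 0.1513, 0.1929], E[r] = -0.0927, γ^t·E[r] = -0.060845, running G = -0.603258
t=5: π = [0.2045, 0.1615, 0.1551, 0.1336, 0.1525, 0.1928], E[r] = -0.0997, γ^t·E[r] = -0.058901, running G = -0.662159
t=6: π = [0.2042, 0.1617, 0.1555, 0.1336, 0.1522, 0.1928], E[r] = -0.0976, γ^t·E[r] = -0.051868, running G = -0.714027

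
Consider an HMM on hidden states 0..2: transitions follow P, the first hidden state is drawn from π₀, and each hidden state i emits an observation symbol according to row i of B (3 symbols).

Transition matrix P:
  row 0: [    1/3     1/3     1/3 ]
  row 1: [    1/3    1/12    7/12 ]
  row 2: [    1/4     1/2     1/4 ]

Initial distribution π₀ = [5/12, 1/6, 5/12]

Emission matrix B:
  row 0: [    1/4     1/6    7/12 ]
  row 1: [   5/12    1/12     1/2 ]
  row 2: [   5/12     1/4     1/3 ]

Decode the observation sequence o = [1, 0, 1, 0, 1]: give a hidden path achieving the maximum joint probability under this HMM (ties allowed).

path = [2, 1, 2, 1, 2]

t=0: δ = [6.944e-02, 1.389e-02, 1.042e-01]  (obs o_0=1)
t=1: δ = [6.510e-03, 2.170e-02, 1.085e-02]  ψ = [2, 2, 2]  (obs o_1=0)
t=2: δ = [1.206e-03, 4.521e-04, 3.165e-03]  ψ = [1, 2, 1]  (obs o_2=1)
t=3: δ = [1.978e-04, 6.593e-04, 3.297e-04]  ψ = [2, 2, 2]  (obs o_3=0)
t=4: δ = [3.663e-05, 1.374e-05, 9.615e-05]  ψ = [1, 2, 1]  (obs o_4=1)
backtrack: best end state = 2; path = [2, 1, 2, 1, 2]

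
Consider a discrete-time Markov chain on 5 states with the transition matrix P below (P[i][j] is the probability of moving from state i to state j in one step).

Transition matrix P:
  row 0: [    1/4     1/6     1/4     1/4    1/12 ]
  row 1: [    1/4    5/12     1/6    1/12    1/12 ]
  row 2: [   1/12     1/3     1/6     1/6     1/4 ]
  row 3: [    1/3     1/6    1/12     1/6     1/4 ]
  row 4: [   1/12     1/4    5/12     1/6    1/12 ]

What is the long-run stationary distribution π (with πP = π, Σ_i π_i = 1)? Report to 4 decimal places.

Balance equations π_j = Σ_i π_i·P[i][j]:
  π_0 = 1/4·π_0 + 1/4·π_1 + 1/12·π_2 + 1/3·π_3 + 1/12·π_4
  π_1 = 1/6·π_0 + 5/12·π_1 + 1/3·π_2 + 1/6·π_3 + 1/4·π_4
  π_2 = 1/4·π_0 + 1/6·π_1 + 1/6·π_2 + 1/12·π_3 + 5/12·π_4
  π_3 = 1/4·π_0 + 1/12·π_1 + 1/6·π_2 + 1/6·π_3 + 1/6·π_4
  normalize: π_0 + π_1 + π_2 + π_3 + π_4 = 1
Solving the linear system gives exactly π = [3709/18106, 5145/18106, 3739/18106, 1449/9053, 2615/18106].

π = [0.2048, 0.2842, 0.2065, 0.1601, 0.1444]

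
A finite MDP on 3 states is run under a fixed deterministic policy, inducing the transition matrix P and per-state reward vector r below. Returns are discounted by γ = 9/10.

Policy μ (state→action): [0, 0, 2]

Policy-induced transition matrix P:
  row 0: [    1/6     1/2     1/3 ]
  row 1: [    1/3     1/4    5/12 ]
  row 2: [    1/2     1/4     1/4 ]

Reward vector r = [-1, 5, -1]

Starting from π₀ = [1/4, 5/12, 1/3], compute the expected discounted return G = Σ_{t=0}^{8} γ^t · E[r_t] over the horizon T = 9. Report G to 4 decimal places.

t=0: π = [0.2500, 0.4167, 0.3333], E[r] = 1.5000, γ^t·E[r] = 1.500000, running G = 1.500000
t=1: π = [0.3472, 0.3125, 0.3403], E[r] = 0.8750, γ^t·E[r] = 0.787500, running G = 2.287500
t=2: π = [0.3322, 0.3368, 0.3310], E[r] = 1.0208, γ^t·E[r] = 0.826875, running G = 3.114375
t=3: π = [0.3331, 0.3330, 0.3338], E[r] = 0.9983, γ^t·E[r] = 0.727734, running G = 3.842109
t=4: π = [0.3334, 0.3333, 0.3333], E[r] = 0.9997, γ^t·E[r] = 0.655910, running G = 4.498020
t=5: π = [0.3333, 0.3334, 0.3333], E[r] = 1.0002, γ^t·E[r] = 0.590590, running G = 5.088609
t=6: π = [0.3333, 0.3333, 0.3333], E[r] = 1.0000, γ^t·E[r] = 0.531418, running G = 5.620027
t=7: π = [0.3333, 0.3333, 0.3333], E[r] = 1.0000, γ^t·E[r] = 0.478301, running G = 6.098327
t=8: π = [0.3333, 0.3333, 0.3333], E[r] = 1.0000, γ^t·E[r] = 0.430467, running G = 6.528794

G = 6.5288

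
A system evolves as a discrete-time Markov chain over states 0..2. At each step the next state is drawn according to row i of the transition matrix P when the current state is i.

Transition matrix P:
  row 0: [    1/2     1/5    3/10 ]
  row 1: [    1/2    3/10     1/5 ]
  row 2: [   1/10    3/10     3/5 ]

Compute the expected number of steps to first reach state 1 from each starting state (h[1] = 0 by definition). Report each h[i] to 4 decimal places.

h = [4.1176, 0.0000, 3.5294]

First-step conditioning: h[1] = 0; for i ≠ 1, h[i] = 1 + Σ_k P[i][k]·h[k].
  h[0] = 1 + 1/2·h[0] + 3/10·h[2]
  h[2] = 1 + 1/10·h[0] + 3/5·h[2]
Solving the 2×2 linear system over states ≠ 1 gives exactly h = [70/17, 0, 60/17] (h[1] = 0 is the target).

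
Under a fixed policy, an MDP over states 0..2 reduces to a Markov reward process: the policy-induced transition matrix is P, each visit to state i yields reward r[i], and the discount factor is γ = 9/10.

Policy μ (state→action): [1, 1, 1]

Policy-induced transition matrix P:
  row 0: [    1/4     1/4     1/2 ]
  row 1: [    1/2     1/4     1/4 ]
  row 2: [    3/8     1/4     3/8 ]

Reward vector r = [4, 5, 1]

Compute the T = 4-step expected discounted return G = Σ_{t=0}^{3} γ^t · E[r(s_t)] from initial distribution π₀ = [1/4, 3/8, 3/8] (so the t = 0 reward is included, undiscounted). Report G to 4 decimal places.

G = 10.8420

t=0: π = [0.2500, 0.3750, 0.3750], E[r] = 3.2500, γ^t·E[r] = 3.250000, running G = 3.250000
t=1: π = [0.3906, 0.2500, 0.3594], E[r] = 3.1719, γ^t·E[r] = 2.854688, running G = 6.104688
t=2: π = [0.3574, 0.2500, 0.3926], E[r] = 3.0723, γ^t·E[r] = 2.488535, running G = 8.593223
t=3: π = [0.3616, 0.2500, 0.3884], E[r] = 3.0847, γ^t·E[r] = 2.248759, running G = 10.841981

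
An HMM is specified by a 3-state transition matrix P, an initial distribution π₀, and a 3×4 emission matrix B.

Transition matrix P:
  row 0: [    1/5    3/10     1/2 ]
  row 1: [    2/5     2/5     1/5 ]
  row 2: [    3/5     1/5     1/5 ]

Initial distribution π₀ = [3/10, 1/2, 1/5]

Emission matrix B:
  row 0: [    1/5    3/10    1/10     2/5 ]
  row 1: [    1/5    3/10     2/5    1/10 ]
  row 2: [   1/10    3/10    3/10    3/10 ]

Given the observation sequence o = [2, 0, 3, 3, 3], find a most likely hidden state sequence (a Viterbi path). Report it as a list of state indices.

path = [1, 1, 0, 2, 0]

t=0: δ = [3.000e-02, 2.000e-01, 6.000e-02]  (obs o_0=2)
t=1: δ = [1.600e-02, 1.600e-02, 4.000e-03]  ψ = [1, 1, 1]  (obs o_1=0)
t=2: δ = [2.560e-03, 6.400e-04, 2.400e-03]  ψ = [1, 1, 0]  (obs o_2=3)
t=3: δ = [5.760e-04, 7.680e-05, 3.840e-04]  ψ = [2, 0, 0]  (obs o_3=3)
t=4: δ = [9.216e-05, 1.728e-05, 8.640e-05]  ψ = [2, 0, 0]  (obs o_4=3)
backtrack: best end state = 0; path = [1, 1, 0, 2, 0]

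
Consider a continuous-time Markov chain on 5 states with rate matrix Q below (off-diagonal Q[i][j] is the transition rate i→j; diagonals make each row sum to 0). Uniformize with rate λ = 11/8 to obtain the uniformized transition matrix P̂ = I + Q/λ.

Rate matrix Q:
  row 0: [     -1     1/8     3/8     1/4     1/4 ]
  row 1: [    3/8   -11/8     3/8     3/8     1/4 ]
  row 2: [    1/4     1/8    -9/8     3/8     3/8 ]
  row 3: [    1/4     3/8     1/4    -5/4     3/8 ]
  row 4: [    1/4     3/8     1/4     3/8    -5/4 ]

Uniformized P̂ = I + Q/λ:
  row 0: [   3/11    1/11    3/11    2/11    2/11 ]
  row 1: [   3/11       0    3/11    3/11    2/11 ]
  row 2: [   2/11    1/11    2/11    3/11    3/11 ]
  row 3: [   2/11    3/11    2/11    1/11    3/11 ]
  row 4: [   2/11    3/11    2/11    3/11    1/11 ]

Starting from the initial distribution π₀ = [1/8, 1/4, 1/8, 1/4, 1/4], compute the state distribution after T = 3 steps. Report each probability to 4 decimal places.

t=0: π = [0.1250, 0.2500, 0.1250, 0.2500, 0.2500]
t=1: π = [0.2159, 0.1591, 0.2159, 0.2159, 0.1932]
t=2: π = [0.2159, 0.1508, 0.2159, 0.2138, 0.2035]
t=3: π = [0.2152, 0.1531, 0.2152, 0.2142, 0.2024]

π = [0.2152, 0.1531, 0.2152, 0.2142, 0.2024]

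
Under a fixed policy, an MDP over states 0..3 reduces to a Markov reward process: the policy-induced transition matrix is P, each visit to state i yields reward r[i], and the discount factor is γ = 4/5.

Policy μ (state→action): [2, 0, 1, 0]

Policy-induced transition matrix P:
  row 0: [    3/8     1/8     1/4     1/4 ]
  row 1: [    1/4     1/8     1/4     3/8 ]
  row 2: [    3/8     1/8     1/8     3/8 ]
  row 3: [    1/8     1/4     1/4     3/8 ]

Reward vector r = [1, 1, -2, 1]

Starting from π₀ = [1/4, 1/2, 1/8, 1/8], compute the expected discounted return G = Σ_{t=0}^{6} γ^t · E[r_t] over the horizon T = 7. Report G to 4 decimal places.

G = 1.5823

t=0: π = [0.2500, 0.5000, 0.1250, 0.1250], E[r] = 0.6250, γ^t·E[r] = 0.625000, running G = 0.625000
t=1: π = [0.2813, 0.1406, 0.2344, 0.3438], E[r] = 0.2969, γ^t·E[r] = 0.237500, running G = 0.862500
t=2: π = [0.2715, 0.1680, 0.2207, 0.3398], E[r] = 0.3379, γ^t·E[r] = 0.216250, running G = 1.078750
t=3: π = [0.2690, 0.1675, 0.2224, 0.3411], E[r] = 0.3328, γ^t·E[r] = 0.170375, running G = 1.249125
t=4: π = [0.2688, 0.1676, 0.2222, 0.3414], E[r] = 0.3334, γ^t·E[r] = 0.136563, running G = 1.385688
t=5: π = [0.2687, 0.1677, 0.2222, 0.3414], E[r] = 0.3333, γ^t·E[r] = 0.109224, running G = 1.494911
t=6: π = [0.2687, 0.1677, 0.2222, 0.3414], E[r] = 0.3333, γ^t·E[r] = 0.087382, running G = 1.582293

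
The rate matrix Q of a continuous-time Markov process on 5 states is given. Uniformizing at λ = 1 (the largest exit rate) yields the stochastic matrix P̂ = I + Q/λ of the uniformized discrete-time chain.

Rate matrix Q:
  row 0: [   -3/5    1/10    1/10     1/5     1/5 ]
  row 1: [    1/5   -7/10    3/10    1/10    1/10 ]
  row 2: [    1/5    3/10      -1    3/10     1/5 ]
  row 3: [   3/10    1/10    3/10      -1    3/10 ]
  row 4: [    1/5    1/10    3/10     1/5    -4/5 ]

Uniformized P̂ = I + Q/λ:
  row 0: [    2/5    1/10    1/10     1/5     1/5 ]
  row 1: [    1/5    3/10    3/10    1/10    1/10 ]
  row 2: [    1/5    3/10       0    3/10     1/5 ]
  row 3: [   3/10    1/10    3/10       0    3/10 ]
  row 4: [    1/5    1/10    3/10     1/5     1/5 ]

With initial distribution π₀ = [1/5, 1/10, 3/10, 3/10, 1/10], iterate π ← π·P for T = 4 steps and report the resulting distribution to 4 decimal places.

t=0: π = [0.2000, 0.1000, 0.3000, 0.3000, 0.1000]
t=1: π = [0.2700, 0.1800, 0.1700, 0.1600, 0.2200]
t=2: π = [0.2700, 0.1700, 0.1950, 0.1670, 0.1980]
t=3: π = [0.2707, 0.1730, 0.1875, 0.1691, 0.1997]
t=4: π = [0.2711, 0.1721, 0.1896, 0.1676, 0.1996]

π = [0.2711, 0.1721, 0.1896, 0.1676, 0.1996]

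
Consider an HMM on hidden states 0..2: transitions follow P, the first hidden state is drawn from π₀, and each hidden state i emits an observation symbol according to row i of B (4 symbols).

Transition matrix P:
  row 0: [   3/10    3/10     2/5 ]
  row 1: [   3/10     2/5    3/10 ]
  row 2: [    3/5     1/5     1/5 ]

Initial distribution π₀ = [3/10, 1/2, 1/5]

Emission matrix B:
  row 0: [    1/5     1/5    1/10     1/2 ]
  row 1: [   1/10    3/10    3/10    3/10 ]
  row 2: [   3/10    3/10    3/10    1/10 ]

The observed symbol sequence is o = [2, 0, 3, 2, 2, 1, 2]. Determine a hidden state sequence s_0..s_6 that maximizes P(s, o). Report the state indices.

t=0: δ = [3.000e-02, 1.500e-01, 6.000e-02]  (obs o_0=2)
t=1: δ = [9.000e-03, 6.000e-03, 1.350e-02]  ψ = [1, 1, 1]  (obs o_1=0)
t=2: δ = [4.050e-03, 8.100e-04, 3.600e-04]  ψ = [2, 0, 0]  (obs o_2=3)
t=3: δ = [1.215e-04, 3.645e-04, 4.860e-04]  ψ = [0, 0, 0]  (obs o_3=2)
t=4: δ = [2.916e-05, 4.374e-05, 3.281e-05]  ψ = [2, 1, 1]  (obs o_4=2)
t=5: δ = [3.937e-06, 5.249e-06, 3.937e-06]  ψ = [2, 1, 1]  (obs o_5=1)
t=6: δ = [2.362e-07, 6.299e-07, 4.724e-07]  ψ = [2, 1, 0]  (obs o_6=2)
backtrack: best end state = 1; path = [1, 2, 0, 1, 1, 1, 1]

path = [1, 2, 0, 1, 1, 1, 1]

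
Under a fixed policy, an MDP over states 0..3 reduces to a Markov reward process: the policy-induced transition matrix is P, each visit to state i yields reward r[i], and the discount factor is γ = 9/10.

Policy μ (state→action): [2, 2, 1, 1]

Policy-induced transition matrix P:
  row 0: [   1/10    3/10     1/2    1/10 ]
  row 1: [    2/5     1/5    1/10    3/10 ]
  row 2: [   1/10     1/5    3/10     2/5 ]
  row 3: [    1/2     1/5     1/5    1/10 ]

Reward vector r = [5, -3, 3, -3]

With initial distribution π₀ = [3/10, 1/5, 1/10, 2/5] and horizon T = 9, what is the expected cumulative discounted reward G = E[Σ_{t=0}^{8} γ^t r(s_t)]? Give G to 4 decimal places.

G = 4.3486

t=0: π = [0.3000, 0.2000, 0.1000, 0.4000], E[r] = 0.0000, γ^t·E[r] = 0.000000, running G = 0.000000
t=1: π = [0.3200, 0.2300, 0.2800, 0.1700], E[r] = 1.2400, γ^t·E[r] = 1.116000, running G = 1.116000
t=2: π = [0.2370, 0.2320, 0.3010, 0.2300], E[r] = 0.7020, γ^t·E[r] = 0.568620, running G = 1.684620
t=3: π = [0.2616, 0.2237, 0.2780, 0.2367], E[r] = 0.7608, γ^t·E[r] = 0.554623, running G = 2.239243
t=4: π = [0.2618, 0.2262, 0.2839, 0.2281], E[r] = 0.7978, γ^t·E[r] = 0.523423, running G = 2.762667
t=5: π = [0.2591, 0.2262, 0.2843, 0.2304], E[r] = 0.7787, γ^t·E[r] = 0.459817, running G = 3.222484
t=6: π = [0.2600, 0.2259, 0.2835, 0.2305], E[r] = 0.7814, γ^t·E[r] = 0.415264, running G = 3.637748
t=7: π = [0.2600, 0.2260, 0.2838, 0.2302], E[r] = 0.7825, γ^t·E[r] = 0.374261, running G = 4.012009
t=8: π = [0.2599, 0.2260, 0.2838, 0.2303], E[r] = 0.7818, γ^t·E[r] = 0.336549, running G = 4.348558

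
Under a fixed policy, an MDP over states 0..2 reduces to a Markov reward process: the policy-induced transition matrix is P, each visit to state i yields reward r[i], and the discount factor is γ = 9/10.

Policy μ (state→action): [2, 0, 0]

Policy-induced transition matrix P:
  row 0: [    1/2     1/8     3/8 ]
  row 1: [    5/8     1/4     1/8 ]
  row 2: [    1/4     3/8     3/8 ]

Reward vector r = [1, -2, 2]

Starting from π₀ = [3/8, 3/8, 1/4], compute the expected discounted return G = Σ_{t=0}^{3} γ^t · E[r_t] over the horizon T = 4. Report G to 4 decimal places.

t=0: π = [0.3750, 0.3750, 0.2500], E[r] = 0.1250, γ^t·E[r] = 0.125000, running G = 0.125000
t=1: π = [0.4844, 0.2344, 0.2813], E[r] = 0.5781, γ^t·E[r] = 0.520313, running G = 0.645313
t=2: π = [0.4590, 0.2246, 0.3164], E[r] = 0.6426, γ^t·E[r] = 0.520488, running G = 1.165801
t=3: π = [0.4490, 0.2322, 0.3188], E[r] = 0.6223, γ^t·E[r] = 0.453667, running G = 1.619468

G = 1.6195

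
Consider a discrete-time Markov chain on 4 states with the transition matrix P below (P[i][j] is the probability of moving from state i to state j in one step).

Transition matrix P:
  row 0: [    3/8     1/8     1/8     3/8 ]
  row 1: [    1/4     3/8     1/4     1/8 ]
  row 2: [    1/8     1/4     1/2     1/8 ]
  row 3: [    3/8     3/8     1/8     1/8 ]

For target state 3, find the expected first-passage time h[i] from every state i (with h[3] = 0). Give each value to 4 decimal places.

h = [3.8033, 5.3770, 5.6393, 0.0000]

First-step conditioning: h[3] = 0; for i ≠ 3, h[i] = 1 + Σ_k P[i][k]·h[k].
  h[0] = 1 + 3/8·h[0] + 1/8·h[1] + 1/8·h[2]
  h[1] = 1 + 1/4·h[0] + 3/8·h[1] + 1/4·h[2]
  h[2] = 1 + 1/8·h[0] + 1/4·h[1] + 1/2·h[2]
Solving the 3×3 linear system over states ≠ 3 gives exactly h = [232/61, 328/61, 344/61, 0] (h[3] = 0 is the target).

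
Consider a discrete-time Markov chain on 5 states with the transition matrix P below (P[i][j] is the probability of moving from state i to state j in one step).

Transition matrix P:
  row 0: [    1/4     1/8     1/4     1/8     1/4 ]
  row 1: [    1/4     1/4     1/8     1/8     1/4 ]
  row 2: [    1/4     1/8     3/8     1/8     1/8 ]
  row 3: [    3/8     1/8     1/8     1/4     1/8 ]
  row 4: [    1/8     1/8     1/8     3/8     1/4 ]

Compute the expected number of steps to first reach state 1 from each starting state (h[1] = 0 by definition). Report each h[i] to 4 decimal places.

h = [8.0000, 0.0000, 8.0000, 8.0000, 8.0000]

First-step conditioning: h[1] = 0; for i ≠ 1, h[i] = 1 + Σ_k P[i][k]·h[k].
  h[0] = 1 + 1/4·h[0] + 1/4·h[2] + 1/8·h[3] + 1/4·h[4]
  h[2] = 1 + 1/4·h[0] + 3/8·h[2] + 1/8·h[3] + 1/8·h[4]
  h[3] = 1 + 3/8·h[0] + 1/8·h[2] + 1/4·h[3] + 1/8·h[4]
  h[4] = 1 + 1/8·h[0] + 1/8·h[2] + 3/8·h[3] + 1/4·h[4]
Solving the 4×4 linear system over states ≠ 1 gives exactly h = [8, 0, 8, 8, 8] (h[1] = 0 is the target).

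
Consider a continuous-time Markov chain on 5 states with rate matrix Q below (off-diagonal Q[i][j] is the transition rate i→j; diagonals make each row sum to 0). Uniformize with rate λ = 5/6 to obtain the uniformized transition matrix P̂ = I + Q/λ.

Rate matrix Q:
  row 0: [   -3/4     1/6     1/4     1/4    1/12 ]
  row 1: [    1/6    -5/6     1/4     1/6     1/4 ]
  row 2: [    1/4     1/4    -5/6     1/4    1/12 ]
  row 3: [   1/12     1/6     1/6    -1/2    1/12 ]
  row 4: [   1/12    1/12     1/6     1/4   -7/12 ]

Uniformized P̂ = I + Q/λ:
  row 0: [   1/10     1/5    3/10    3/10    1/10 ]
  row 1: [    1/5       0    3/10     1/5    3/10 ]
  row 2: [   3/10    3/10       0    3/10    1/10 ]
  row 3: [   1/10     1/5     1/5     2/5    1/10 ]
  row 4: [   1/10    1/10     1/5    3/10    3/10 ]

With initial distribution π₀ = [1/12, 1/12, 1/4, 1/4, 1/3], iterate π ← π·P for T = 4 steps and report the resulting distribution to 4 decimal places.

π = [0.1553, 0.1684, 0.1944, 0.3145, 0.1674]

t=0: π = [0.0833, 0.0833, 0.2500, 0.2500, 0.3333]
t=1: π = [0.1583, 0.1750, 0.1667, 0.3167, 0.1833]
t=2: π = [0.1508, 0.1633, 0.2000, 0.3142, 0.1717]
t=3: π = [0.1563, 0.1702, 0.1914, 0.3151, 0.1670]
t=4: π = [0.1553, 0.1684, 0.1944, 0.3145, 0.1674]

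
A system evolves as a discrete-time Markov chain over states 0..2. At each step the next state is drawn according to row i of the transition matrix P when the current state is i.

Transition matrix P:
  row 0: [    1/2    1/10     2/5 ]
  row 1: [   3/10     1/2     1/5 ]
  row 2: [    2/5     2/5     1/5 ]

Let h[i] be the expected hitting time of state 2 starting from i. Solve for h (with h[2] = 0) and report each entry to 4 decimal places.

h = [2.7273, 3.6364, 0.0000]

First-step conditioning: h[2] = 0; for i ≠ 2, h[i] = 1 + Σ_k P[i][k]·h[k].
  h[0] = 1 + 1/2·h[0] + 1/10·h[1]
  h[1] = 1 + 3/10·h[0] + 1/2·h[1]
Solving the 2×2 linear system over states ≠ 2 gives exactly h = [30/11, 40/11, 0] (h[2] = 0 is the target).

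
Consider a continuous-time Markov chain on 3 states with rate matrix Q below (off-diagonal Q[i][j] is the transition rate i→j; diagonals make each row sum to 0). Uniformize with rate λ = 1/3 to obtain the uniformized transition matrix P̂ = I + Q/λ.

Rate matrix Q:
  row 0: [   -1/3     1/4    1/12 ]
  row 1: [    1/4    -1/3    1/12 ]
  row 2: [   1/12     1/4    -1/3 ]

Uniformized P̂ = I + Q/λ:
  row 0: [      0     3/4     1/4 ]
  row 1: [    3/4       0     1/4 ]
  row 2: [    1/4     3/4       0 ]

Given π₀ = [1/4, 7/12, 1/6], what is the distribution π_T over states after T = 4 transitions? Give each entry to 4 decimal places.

π = [0.3226, 0.4775, 0.1999]

t=0: π = [0.2500, 0.5833, 0.1667]
t=1: π = [0.4792, 0.3125, 0.2083]
t=2: π = [0.2865, 0.5156, 0.1979]
t=3: π = [0.4362, 0.3633, 0.2005]
t=4: π = [0.3226, 0.4775, 0.1999]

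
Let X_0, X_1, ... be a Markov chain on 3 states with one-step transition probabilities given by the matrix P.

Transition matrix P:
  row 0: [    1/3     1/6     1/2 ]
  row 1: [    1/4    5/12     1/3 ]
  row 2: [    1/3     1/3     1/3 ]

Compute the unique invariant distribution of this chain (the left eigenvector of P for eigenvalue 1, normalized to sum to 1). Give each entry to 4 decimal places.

Balance equations π_j = Σ_i π_i·P[i][j]:
  π_0 = 1/3·π_0 + 1/4·π_1 + 1/3·π_2
  π_1 = 1/6·π_0 + 5/12·π_1 + 1/3·π_2
  normalize: π_0 + π_1 + π_2 = 1
Solving the linear system gives exactly π = [4/13, 4/13, 5/13].

π = [0.3077, 0.3077, 0.3846]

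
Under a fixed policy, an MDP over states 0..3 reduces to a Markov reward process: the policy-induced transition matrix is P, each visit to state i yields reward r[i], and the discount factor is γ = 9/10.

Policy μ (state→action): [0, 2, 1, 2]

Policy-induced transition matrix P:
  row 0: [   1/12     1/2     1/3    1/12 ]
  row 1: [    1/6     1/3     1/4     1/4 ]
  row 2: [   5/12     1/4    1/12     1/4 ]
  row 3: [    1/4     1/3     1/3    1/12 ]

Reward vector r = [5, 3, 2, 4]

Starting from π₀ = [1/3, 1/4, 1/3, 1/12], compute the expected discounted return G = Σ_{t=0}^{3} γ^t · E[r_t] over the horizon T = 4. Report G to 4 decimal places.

G = 11.6913

t=0: π = [0.3333, 0.2500, 0.3333, 0.0833], E[r] = 3.4167, γ^t·E[r] = 3.416667, running G = 3.416667
t=1: π = [0.2292, 0.3611, 0.2292, 0.1806], E[r] = 3.4097, γ^t·E[r] = 3.068750, running G = 6.485417
t=2: π = [0.2199, 0.3524, 0.2459, 0.1817], E[r] = 3.3756, γ^t·E[r] = 2.734219, running G = 9.219635
t=3: π = [0.2250, 0.3495, 0.2425, 0.1831], E[r] = 3.3905, γ^t·E[r] = 2.471695, running G = 11.691331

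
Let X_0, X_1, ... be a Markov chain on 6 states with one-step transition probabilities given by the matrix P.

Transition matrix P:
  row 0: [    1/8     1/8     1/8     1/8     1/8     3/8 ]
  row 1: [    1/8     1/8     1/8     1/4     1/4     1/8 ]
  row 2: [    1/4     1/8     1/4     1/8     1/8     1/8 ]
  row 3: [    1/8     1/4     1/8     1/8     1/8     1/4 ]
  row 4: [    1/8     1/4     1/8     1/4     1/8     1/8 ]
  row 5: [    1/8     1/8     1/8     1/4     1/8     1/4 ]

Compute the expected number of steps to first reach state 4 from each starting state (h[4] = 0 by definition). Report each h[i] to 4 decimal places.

h = [6.9758, 6.0933, 6.9793, 6.8670, 0.0000, 6.9637]

First-step conditioning: h[4] = 0; for i ≠ 4, h[i] = 1 + Σ_k P[i][k]·h[k].
  h[0] = 1 + 1/8·h[0] + 1/8·h[1] + 1/8·h[2] + 1/8·h[3] + 3/8·h[5]
  h[1] = 1 + 1/8·h[0] + 1/8·h[1] + 1/8·h[2] + 1/4·h[3] + 1/8·h[5]
  h[2] = 1 + 1/4·h[0] + 1/8·h[1] + 1/4·h[2] + 1/8·h[3] + 1/8·h[5]
  h[3] = 1 + 1/8·h[0] + 1/4·h[1] + 1/8·h[2] + 1/8·h[3] + 1/4·h[5]
  h[5] = 1 + 1/8·h[0] + 1/8·h[1] + 1/8·h[2] + 1/4·h[3] + 1/4·h[5]
Solving the 5×5 linear system over states ≠ 4 gives exactly h = [4039/579, 1176/193, 1347/193, 3976/579, 0, 1344/193] (h[4] = 0 is the target).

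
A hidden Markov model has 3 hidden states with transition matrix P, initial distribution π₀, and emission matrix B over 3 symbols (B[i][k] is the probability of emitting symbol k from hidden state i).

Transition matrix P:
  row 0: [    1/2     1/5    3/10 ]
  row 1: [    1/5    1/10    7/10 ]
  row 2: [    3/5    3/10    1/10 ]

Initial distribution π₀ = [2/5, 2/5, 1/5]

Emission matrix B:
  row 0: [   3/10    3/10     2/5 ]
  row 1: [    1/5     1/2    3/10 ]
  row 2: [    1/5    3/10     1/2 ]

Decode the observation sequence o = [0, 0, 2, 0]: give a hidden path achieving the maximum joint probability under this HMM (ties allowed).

t=0: δ = [1.200e-01, 8.000e-02, 4.000e-02]  (obs o_0=0)
t=1: δ = [1.800e-02, 4.800e-03, 1.120e-02]  ψ = [0, 0, 1]  (obs o_1=0)
t=2: δ = [3.600e-03, 1.080e-03, 2.700e-03]  ψ = [0, 0, 0]  (obs o_2=2)
t=3: δ = [5.400e-04, 1.620e-04, 2.160e-04]  ψ = [0, 2, 0]  (obs o_3=0)
backtrack: best end state = 0; path = [0, 0, 0, 0]

path = [0, 0, 0, 0]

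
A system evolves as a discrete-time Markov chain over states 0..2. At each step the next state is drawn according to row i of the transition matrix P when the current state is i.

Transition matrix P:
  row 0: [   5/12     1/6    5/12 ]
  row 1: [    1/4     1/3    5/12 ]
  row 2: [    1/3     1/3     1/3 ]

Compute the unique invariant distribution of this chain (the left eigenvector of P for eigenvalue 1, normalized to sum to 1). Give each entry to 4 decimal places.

π = [0.3385, 0.2769, 0.3846]

Balance equations π_j = Σ_i π_i·P[i][j]:
  π_0 = 5/12·π_0 + 1/4·π_1 + 1/3·π_2
  π_1 = 1/6·π_0 + 1/3·π_1 + 1/3·π_2
  normalize: π_0 + π_1 + π_2 = 1
Solving the linear system gives exactly π = [22/65, 18/65, 5/13].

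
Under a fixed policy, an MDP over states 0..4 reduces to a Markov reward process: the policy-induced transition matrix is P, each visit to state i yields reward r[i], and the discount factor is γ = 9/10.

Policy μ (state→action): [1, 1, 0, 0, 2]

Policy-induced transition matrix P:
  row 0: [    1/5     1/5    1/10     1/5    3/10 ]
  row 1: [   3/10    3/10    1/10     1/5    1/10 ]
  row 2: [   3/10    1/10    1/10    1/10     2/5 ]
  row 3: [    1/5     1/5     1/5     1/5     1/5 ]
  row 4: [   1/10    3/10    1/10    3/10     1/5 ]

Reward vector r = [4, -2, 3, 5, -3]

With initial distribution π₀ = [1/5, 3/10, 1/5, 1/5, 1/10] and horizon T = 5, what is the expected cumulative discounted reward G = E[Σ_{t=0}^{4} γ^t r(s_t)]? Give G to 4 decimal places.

t=0: π = [0.2000, 0.3000, 0.2000, 0.2000, 0.1000], E[r] = 1.5000, γ^t·E[r] = 1.500000, running G = 1.500000
t=1: π = [0.2400, 0.2200, 0.1200, 0.1900, 0.2300], E[r] = 1.1400, γ^t·E[r] = 1.026000, running G = 2.526000
t=2: π = [0.2110, 0.2330, 0.1190, 0.2110, 0.2260], E[r] = 1.1120, γ^t·E[r] = 0.900720, running G = 3.426720
t=3: π = [0.2126, 0.2340, 0.1211, 0.2107, 0.2216], E[r] = 1.1344, γ^t·E[r] = 0.826978, running G = 4.253698
t=4: π = [0.2134, 0.2335, 0.1211, 0.2101, 0.2221], E[r] = 1.1337, γ^t·E[r] = 0.743834, running G = 4.997531

G = 4.9975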